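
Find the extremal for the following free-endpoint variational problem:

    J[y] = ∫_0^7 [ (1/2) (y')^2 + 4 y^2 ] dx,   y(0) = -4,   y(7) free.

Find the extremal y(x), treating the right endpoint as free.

The Lagrangian L = (1/2) (y')^2 + 4 y^2 gives
    ∂L/∂y = 8 y,   ∂L/∂y' = y'.
Euler-Lagrange: y'' − 8 y = 0.
With k = sqrt(8), the general solution is
    y(x) = A cosh(sqrt(8) x) + B sinh(sqrt(8) x).
Fixed left endpoint y(0) = -4 ⇒ A = -4.
The right endpoint x = 7 is free, so the natural (transversality) condition is ∂L/∂y' |_{x=7} = 0, i.e. y'(7) = 0.
Compute y'(x) = A k sinh(k x) + B k cosh(k x), so
    y'(7) = A k sinh(k·7) + B k cosh(k·7) = 0
    ⇒ B = −A tanh(k·7) = 4 tanh(sqrt(8)·7).
Therefore the extremal is
    y(x) = −4 cosh(sqrt(8) x) + 4 tanh(sqrt(8)·7) sinh(sqrt(8) x).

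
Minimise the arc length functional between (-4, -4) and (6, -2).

Arc-length functional: J[y] = ∫ sqrt(1 + (y')^2) dx.
Lagrangian L = sqrt(1 + (y')^2) has no explicit y dependence, so ∂L/∂y = 0 and the Euler-Lagrange equation gives
    d/dx( y' / sqrt(1 + (y')^2) ) = 0  ⇒  y' / sqrt(1 + (y')^2) = const.
Hence y' is constant, so y(x) is affine.
Fitting the endpoints (-4, -4) and (6, -2):
    slope m = ((-2) − (-4)) / (6 − (-4)) = 1/5,
    intercept c = (-4) − m·(-4) = -16/5.
Extremal: y(x) = (1/5) x - 16/5.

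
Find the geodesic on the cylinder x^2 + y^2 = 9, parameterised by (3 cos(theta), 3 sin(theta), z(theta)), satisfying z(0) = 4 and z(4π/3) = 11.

Parameterise the cylinder of radius R = 3 as
    r(θ) = (3 cos θ, 3 sin θ, z(θ)).
The arc-length element is
    ds = sqrt(9 + (dz/dθ)^2) dθ,
so the Lagrangian is L = sqrt(9 + z'^2).
L depends on z' only, not on z or θ, so ∂L/∂z = 0 and
    ∂L/∂z' = z' / sqrt(9 + z'^2).
The Euler-Lagrange equation gives
    d/dθ( z' / sqrt(9 + z'^2) ) = 0,
so z' is constant. Integrating once:
    z(θ) = a θ + b,
a helix on the cylinder (a straight line when the cylinder is unrolled). The constants a, b are determined by the endpoint conditions.
With endpoint conditions z(0) = 4 and z(4π/3) = 11: from z(0) = b we get b = 4, and a·4π/3 + 4 = 11 gives a = 21/(4π), so
    z(θ) = (21/(4π)) θ + 4.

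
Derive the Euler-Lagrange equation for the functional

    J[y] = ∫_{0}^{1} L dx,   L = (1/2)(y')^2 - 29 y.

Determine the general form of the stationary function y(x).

The Lagrangian is L = (1/2)(y')^2 - 29 y.
∂L/∂y = -29.
∂L/∂y' = y'.
The Euler-Lagrange equation d/dx(∂L/∂y') − ∂L/∂y = 0 becomes:
    y'' + 29 = 0
General solution: y(x) = -(29/2) x^2 + A x + B, where A and B are arbitrary constants fixed by the endpoint conditions.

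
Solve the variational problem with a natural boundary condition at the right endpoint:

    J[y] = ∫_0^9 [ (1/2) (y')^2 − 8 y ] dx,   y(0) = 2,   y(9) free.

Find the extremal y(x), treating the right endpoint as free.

The Lagrangian L = (1/2) (y')^2 − 8 y gives
    ∂L/∂y = −8,   ∂L/∂y' = y'.
Euler-Lagrange: d/dx(y') − (−8) = 0, i.e. y'' + 8 = 0, so
    y(x) = −(8/2) x^2 + C1 x + C2.
Fixed left endpoint y(0) = 2 ⇒ C2 = 2.
The right endpoint x = 9 is free, so the natural (transversality) condition is ∂L/∂y' |_{x=9} = 0, i.e. y'(9) = 0.
Compute y'(x) = −8 x + C1, so y'(9) = −72 + C1 = 0 ⇒ C1 = 72.
Therefore the extremal is
    y(x) = −4 x^2 + 72 x + 2.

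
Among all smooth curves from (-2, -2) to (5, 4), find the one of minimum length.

Arc-length functional: J[y] = ∫ sqrt(1 + (y')^2) dx.
Lagrangian L = sqrt(1 + (y')^2) has no explicit y dependence, so ∂L/∂y = 0 and the Euler-Lagrange equation gives
    d/dx( y' / sqrt(1 + (y')^2) ) = 0  ⇒  y' / sqrt(1 + (y')^2) = const.
Hence y' is constant, so y(x) is affine.
Fitting the endpoints (-2, -2) and (5, 4):
    slope m = (4 − (-2)) / (5 − (-2)) = 6/7,
    intercept c = (-2) − m·(-2) = -2/7.
Extremal: y(x) = (6/7) x - 2/7.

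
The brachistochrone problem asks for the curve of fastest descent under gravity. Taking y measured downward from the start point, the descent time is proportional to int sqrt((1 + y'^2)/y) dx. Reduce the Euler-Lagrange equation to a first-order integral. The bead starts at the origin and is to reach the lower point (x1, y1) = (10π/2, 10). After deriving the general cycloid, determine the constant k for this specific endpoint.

The Lagrangian L = sqrt((1 + y'^2) / y) has no explicit x dependence, so the Beltrami identity applies:
    L − y' ∂L/∂y' = C.
Compute ∂L/∂y' = y' / sqrt(y (1 + y'^2)).
Substitute:
    sqrt((1 + y'^2)/y) − y'·y' / sqrt(y (1 + y'^2))
    = (1 + y'^2) / sqrt(y (1 + y'^2)) − y'^2 / sqrt(y (1 + y'^2))
    = 1 / sqrt(y (1 + y'^2)) = C.
Squaring and rearranging gives the first integral
    y (1 + y'^2) = 1/C^2 =: k   (constant).
Solving this first-order ODE by the substitution
    y = (k/2)(1 − cos θ)
yields the cycloid parameterisation
    x(θ) = (k/2)(θ − sin θ),   y(θ) = (k/2)(1 − cos θ).
The constant k is fixed by the endpoint condition.
Now fit the given lower endpoint (x1, y1) = (10π/2, 10). At the bottom of the first arch (θ = π), the parametric equations give
    y(π) = (k/2)(1 − cos π) = k,
    x(π) = (k/2)(π − sin π) = kπ/2.
Matching y(π) = 10 gives k = 10, consistent with x(π) = 10π/2. Therefore the specific cycloid is
    x(θ) = (10/2)(θ − sin θ),   y(θ) = (10/2)(1 − cos θ).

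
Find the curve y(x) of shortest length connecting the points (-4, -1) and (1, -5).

Arc-length functional: J[y] = ∫ sqrt(1 + (y')^2) dx.
Lagrangian L = sqrt(1 + (y')^2) has no explicit y dependence, so ∂L/∂y = 0 and the Euler-Lagrange equation gives
    d/dx( y' / sqrt(1 + (y')^2) ) = 0  ⇒  y' / sqrt(1 + (y')^2) = const.
Hence y' is constant, so y(x) is affine.
Fitting the endpoints (-4, -1) and (1, -5):
    slope m = ((-5) − (-1)) / (1 − (-4)) = -4/5,
    intercept c = (-1) − m·(-4) = -21/5.
Extremal: y(x) = (-4/5) x - 21/5.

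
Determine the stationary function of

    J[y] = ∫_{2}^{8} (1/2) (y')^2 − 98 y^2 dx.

The Lagrangian is L = (1/2) (y')^2 − 98 y^2.
Compute ∂L/∂y = -196y, ∂L/∂y' = y'.
The Euler-Lagrange equation d/dx(∂L/∂y') − ∂L/∂y = 0 reduces to
    y'' + 196 y = 0.
Its general solution is
    y(x) = A sin(14x) + B cos(14x),
with A, B fixed by the endpoint conditions.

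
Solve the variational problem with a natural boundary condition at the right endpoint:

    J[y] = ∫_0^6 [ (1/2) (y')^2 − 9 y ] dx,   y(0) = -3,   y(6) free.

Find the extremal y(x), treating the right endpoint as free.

The Lagrangian L = (1/2) (y')^2 − 9 y gives
    ∂L/∂y = −9,   ∂L/∂y' = y'.
Euler-Lagrange: d/dx(y') − (−9) = 0, i.e. y'' + 9 = 0, so
    y(x) = −(9/2) x^2 + C1 x + C2.
Fixed left endpoint y(0) = -3 ⇒ C2 = -3.
The right endpoint x = 6 is free, so the natural (transversality) condition is ∂L/∂y' |_{x=6} = 0, i.e. y'(6) = 0.
Compute y'(x) = −9 x + C1, so y'(6) = −54 + C1 = 0 ⇒ C1 = 54.
Therefore the extremal is
    y(x) = −(9/2) x^2 + 54 x − 3.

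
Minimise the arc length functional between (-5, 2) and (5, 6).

Arc-length functional: J[y] = ∫ sqrt(1 + (y')^2) dx.
Lagrangian L = sqrt(1 + (y')^2) has no explicit y dependence, so ∂L/∂y = 0 and the Euler-Lagrange equation gives
    d/dx( y' / sqrt(1 + (y')^2) ) = 0  ⇒  y' / sqrt(1 + (y')^2) = const.
Hence y' is constant, so y(x) is affine.
Fitting the endpoints (-5, 2) and (5, 6):
    slope m = (6 − 2) / (5 − (-5)) = 2/5,
    intercept c = 2 − m·(-5) = 4.
Extremal: y(x) = (2/5) x + 4.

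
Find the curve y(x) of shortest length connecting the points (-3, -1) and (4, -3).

Arc-length functional: J[y] = ∫ sqrt(1 + (y')^2) dx.
Lagrangian L = sqrt(1 + (y')^2) has no explicit y dependence, so ∂L/∂y = 0 and the Euler-Lagrange equation gives
    d/dx( y' / sqrt(1 + (y')^2) ) = 0  ⇒  y' / sqrt(1 + (y')^2) = const.
Hence y' is constant, so y(x) is affine.
Fitting the endpoints (-3, -1) and (4, -3):
    slope m = ((-3) − (-1)) / (4 − (-3)) = -2/7,
    intercept c = (-1) − m·(-3) = -13/7.
Extremal: y(x) = (-2/7) x - 13/7.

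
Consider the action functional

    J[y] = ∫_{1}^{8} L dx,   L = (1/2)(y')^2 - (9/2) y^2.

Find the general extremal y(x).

The Lagrangian is L = (1/2)(y')^2 - (9/2) y^2.
∂L/∂y = -9y.
∂L/∂y' = y'.
The Euler-Lagrange equation d/dx(∂L/∂y') − ∂L/∂y = 0 becomes:
    y'' + 9 y = 0
General solution: y(x) = A sin(3x) + B cos(3x), where A and B are arbitrary constants fixed by the endpoint conditions.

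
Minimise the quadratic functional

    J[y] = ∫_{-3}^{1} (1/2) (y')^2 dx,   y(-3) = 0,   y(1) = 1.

The Lagrangian is L = (1/2) (y')^2.
Compute ∂L/∂y = 0, ∂L/∂y' = y'.
The Euler-Lagrange equation d/dx(∂L/∂y') − ∂L/∂y = 0 reduces to
    y'' = 0.
Its general solution is
    y(x) = A x + B,
with A, B fixed by the endpoint conditions.
Applying the endpoint conditions y(-3) = 0 and y(1) = 1: solve A·-3 + B = 0 and A·1 + B = 1. Subtracting gives A(1 − -3) = 1 − 0, so A = 1/4, and B = 0 − A·-3 = 3/4. Therefore
    y(x) = (1/4) x + 3/4.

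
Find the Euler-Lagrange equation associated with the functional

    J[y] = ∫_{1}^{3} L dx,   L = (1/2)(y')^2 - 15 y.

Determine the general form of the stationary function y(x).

The Lagrangian is L = (1/2)(y')^2 - 15 y.
∂L/∂y = -15.
∂L/∂y' = y'.
The Euler-Lagrange equation d/dx(∂L/∂y') − ∂L/∂y = 0 becomes:
    y'' + 15 = 0
General solution: y(x) = -(15/2) x^2 + A x + B, where A and B are arbitrary constants fixed by the endpoint conditions.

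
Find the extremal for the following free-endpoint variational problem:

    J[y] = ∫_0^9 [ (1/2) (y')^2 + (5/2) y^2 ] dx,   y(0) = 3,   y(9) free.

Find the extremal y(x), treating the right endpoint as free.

The Lagrangian L = (1/2) (y')^2 + (5/2) y^2 gives
    ∂L/∂y = 5 y,   ∂L/∂y' = y'.
Euler-Lagrange: y'' − 5 y = 0.
With k = sqrt(5), the general solution is
    y(x) = A cosh(sqrt(5) x) + B sinh(sqrt(5) x).
Fixed left endpoint y(0) = 3 ⇒ A = 3.
The right endpoint x = 9 is free, so the natural (transversality) condition is ∂L/∂y' |_{x=9} = 0, i.e. y'(9) = 0.
Compute y'(x) = A k sinh(k x) + B k cosh(k x), so
    y'(9) = A k sinh(k·9) + B k cosh(k·9) = 0
    ⇒ B = −A tanh(k·9) = − 3 tanh(sqrt(5)·9).
Therefore the extremal is
    y(x) = 3 cosh(sqrt(5) x) − 3 tanh(sqrt(5)·9) sinh(sqrt(5) x).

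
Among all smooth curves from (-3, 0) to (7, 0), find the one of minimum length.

Arc-length functional: J[y] = ∫ sqrt(1 + (y')^2) dx.
Lagrangian L = sqrt(1 + (y')^2) has no explicit y dependence, so ∂L/∂y = 0 and the Euler-Lagrange equation gives
    d/dx( y' / sqrt(1 + (y')^2) ) = 0  ⇒  y' / sqrt(1 + (y')^2) = const.
Hence y' is constant, so y(x) is affine.
Fitting the endpoints (-3, 0) and (7, 0):
    slope m = (0 − 0) / (7 − (-3)) = 0,
    intercept c = 0 − m·(-3) = 0.
Extremal: y(x) = 0.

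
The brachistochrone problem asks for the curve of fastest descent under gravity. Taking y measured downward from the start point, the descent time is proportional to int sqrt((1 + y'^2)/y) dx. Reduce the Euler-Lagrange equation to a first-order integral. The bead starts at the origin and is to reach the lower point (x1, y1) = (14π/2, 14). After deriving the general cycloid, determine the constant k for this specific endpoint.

The Lagrangian L = sqrt((1 + y'^2) / y) has no explicit x dependence, so the Beltrami identity applies:
    L − y' ∂L/∂y' = C.
Compute ∂L/∂y' = y' / sqrt(y (1 + y'^2)).
Substitute:
    sqrt((1 + y'^2)/y) − y'·y' / sqrt(y (1 + y'^2))
    = (1 + y'^2) / sqrt(y (1 + y'^2)) − y'^2 / sqrt(y (1 + y'^2))
    = 1 / sqrt(y (1 + y'^2)) = C.
Squaring and rearranging gives the first integral
    y (1 + y'^2) = 1/C^2 =: k   (constant).
Solving this first-order ODE by the substitution
    y = (k/2)(1 − cos θ)
yields the cycloid parameterisation
    x(θ) = (k/2)(θ − sin θ),   y(θ) = (k/2)(1 − cos θ).
The constant k is fixed by the endpoint condition.
Now fit the given lower endpoint (x1, y1) = (14π/2, 14). At the bottom of the first arch (θ = π), the parametric equations give
    y(π) = (k/2)(1 − cos π) = k,
    x(π) = (k/2)(π − sin π) = kπ/2.
Matching y(π) = 14 gives k = 14, consistent with x(π) = 14π/2. Therefore the specific cycloid is
    x(θ) = (14/2)(θ − sin θ),   y(θ) = (14/2)(1 − cos θ).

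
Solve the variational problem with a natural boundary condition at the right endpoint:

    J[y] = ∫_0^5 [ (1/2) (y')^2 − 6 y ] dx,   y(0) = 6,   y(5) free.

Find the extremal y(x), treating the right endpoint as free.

The Lagrangian L = (1/2) (y')^2 − 6 y gives
    ∂L/∂y = −6,   ∂L/∂y' = y'.
Euler-Lagrange: d/dx(y') − (−6) = 0, i.e. y'' + 6 = 0, so
    y(x) = −(6/2) x^2 + C1 x + C2.
Fixed left endpoint y(0) = 6 ⇒ C2 = 6.
The right endpoint x = 5 is free, so the natural (transversality) condition is ∂L/∂y' |_{x=5} = 0, i.e. y'(5) = 0.
Compute y'(x) = −6 x + C1, so y'(5) = −30 + C1 = 0 ⇒ C1 = 30.
Therefore the extremal is
    y(x) = −3 x^2 + 30 x + 6.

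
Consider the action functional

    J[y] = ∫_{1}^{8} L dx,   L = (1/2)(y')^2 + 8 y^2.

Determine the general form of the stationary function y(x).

The Lagrangian is L = (1/2)(y')^2 + 8 y^2.
∂L/∂y = 16y.
∂L/∂y' = y'.
The Euler-Lagrange equation d/dx(∂L/∂y') − ∂L/∂y = 0 becomes:
    y'' - 16 y = 0
General solution: y(x) = A e^(4x) + B e^(-4x), where A and B are arbitrary constants fixed by the endpoint conditions.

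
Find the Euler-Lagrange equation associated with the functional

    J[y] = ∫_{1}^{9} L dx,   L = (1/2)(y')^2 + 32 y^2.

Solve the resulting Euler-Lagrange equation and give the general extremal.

The Lagrangian is L = (1/2)(y')^2 + 32 y^2.
∂L/∂y = 64y.
∂L/∂y' = y'.
The Euler-Lagrange equation d/dx(∂L/∂y') − ∂L/∂y = 0 becomes:
    y'' - 64 y = 0
General solution: y(x) = A e^(8x) + B e^(-8x), where A and B are arbitrary constants fixed by the endpoint conditions.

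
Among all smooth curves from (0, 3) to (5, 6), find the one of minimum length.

Arc-length functional: J[y] = ∫ sqrt(1 + (y')^2) dx.
Lagrangian L = sqrt(1 + (y')^2) has no explicit y dependence, so ∂L/∂y = 0 and the Euler-Lagrange equation gives
    d/dx( y' / sqrt(1 + (y')^2) ) = 0  ⇒  y' / sqrt(1 + (y')^2) = const.
Hence y' is constant, so y(x) is affine.
Fitting the endpoints (0, 3) and (5, 6):
    slope m = (6 − 3) / (5 − 0) = 3/5,
    intercept c = 3 − m·0 = 3.
Extremal: y(x) = (3/5) x + 3.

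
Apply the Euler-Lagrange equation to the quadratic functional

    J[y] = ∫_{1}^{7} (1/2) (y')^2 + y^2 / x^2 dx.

The Lagrangian is L = (1/2) (y')^2 + y^2 / x^2.
Compute ∂L/∂y = 2y/x^2, ∂L/∂y' = y'.
The Euler-Lagrange equation d/dx(∂L/∂y') − ∂L/∂y = 0 reduces to
    y'' − 2/x^2 · y = 0  (x > 0).
Its general solution is
    y(x) = A x^2 + B / x,
with A, B fixed by the endpoint conditions.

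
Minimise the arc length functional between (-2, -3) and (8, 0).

Arc-length functional: J[y] = ∫ sqrt(1 + (y')^2) dx.
Lagrangian L = sqrt(1 + (y')^2) has no explicit y dependence, so ∂L/∂y = 0 and the Euler-Lagrange equation gives
    d/dx( y' / sqrt(1 + (y')^2) ) = 0  ⇒  y' / sqrt(1 + (y')^2) = const.
Hence y' is constant, so y(x) is affine.
Fitting the endpoints (-2, -3) and (8, 0):
    slope m = (0 − (-3)) / (8 − (-2)) = 3/10,
    intercept c = (-3) − m·(-2) = -12/5.
Extremal: y(x) = (3/10) x - 12/5.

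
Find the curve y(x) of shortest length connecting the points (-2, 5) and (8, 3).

Arc-length functional: J[y] = ∫ sqrt(1 + (y')^2) dx.
Lagrangian L = sqrt(1 + (y')^2) has no explicit y dependence, so ∂L/∂y = 0 and the Euler-Lagrange equation gives
    d/dx( y' / sqrt(1 + (y')^2) ) = 0  ⇒  y' / sqrt(1 + (y')^2) = const.
Hence y' is constant, so y(x) is affine.
Fitting the endpoints (-2, 5) and (8, 3):
    slope m = (3 − 5) / (8 − (-2)) = -1/5,
    intercept c = 5 − m·(-2) = 23/5.
Extremal: y(x) = (-1/5) x + 23/5.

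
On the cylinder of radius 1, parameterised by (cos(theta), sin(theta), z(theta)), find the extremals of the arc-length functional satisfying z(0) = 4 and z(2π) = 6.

Parameterise the cylinder of radius R = 1 as
    r(θ) = (cos θ, sin θ, z(θ)).
The arc-length element is
    ds = sqrt(1 + (dz/dθ)^2) dθ,
so the Lagrangian is L = sqrt(1 + z'^2).
L depends on z' only, not on z or θ, so ∂L/∂z = 0 and
    ∂L/∂z' = z' / sqrt(1 + z'^2).
The Euler-Lagrange equation gives
    d/dθ( z' / sqrt(1 + z'^2) ) = 0,
so z' is constant. Integrating once:
    z(θ) = a θ + b,
a helix on the cylinder (a straight line when the cylinder is unrolled). The constants a, b are determined by the endpoint conditions.
With endpoint conditions z(0) = 4 and z(2π) = 6: from z(0) = b we get b = 4, and a·2π + 4 = 6 gives a = 1/π, so
    z(θ) = (1/π) θ + 4.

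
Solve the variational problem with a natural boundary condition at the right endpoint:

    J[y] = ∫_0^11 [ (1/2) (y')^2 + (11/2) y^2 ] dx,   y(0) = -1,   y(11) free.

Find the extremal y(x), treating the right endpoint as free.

The Lagrangian L = (1/2) (y')^2 + (11/2) y^2 gives
    ∂L/∂y = 11 y,   ∂L/∂y' = y'.
Euler-Lagrange: y'' − 11 y = 0.
With k = sqrt(11), the general solution is
    y(x) = A cosh(sqrt(11) x) + B sinh(sqrt(11) x).
Fixed left endpoint y(0) = -1 ⇒ A = -1.
The right endpoint x = 11 is free, so the natural (transversality) condition is ∂L/∂y' |_{x=11} = 0, i.e. y'(11) = 0.
Compute y'(x) = A k sinh(k x) + B k cosh(k x), so
    y'(11) = A k sinh(k·11) + B k cosh(k·11) = 0
    ⇒ B = −A tanh(k·11) = tanh(sqrt(11)·11).
Therefore the extremal is
    y(x) = −cosh(sqrt(11) x) + tanh(sqrt(11)·11) sinh(sqrt(11) x).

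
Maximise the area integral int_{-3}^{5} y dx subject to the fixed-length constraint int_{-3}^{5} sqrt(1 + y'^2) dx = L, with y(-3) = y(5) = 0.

Set up the augmented Lagrangian using a multiplier λ for the length constraint:
    F(y, y') = y − λ sqrt(1 + y'^2).
F has no explicit x dependence, so the Beltrami identity yields a first integral
    F − y' ∂F/∂y' = C.
Compute ∂F/∂y' = −λ y' / sqrt(1 + y'^2). Then
    y − λ sqrt(1 + y'^2) + λ y'^2 / sqrt(1 + y'^2) = C
    ⇒  y − λ / sqrt(1 + y'^2) = C.
Solving for y' and integrating gives
    (x − a)^2 + (y − b)^2 = λ^2,
a circular arc of radius λ. The constants a, b are determined by the endpoint conditions y(-3) = y(5) = 0, and λ is fixed implicitly by the length constraint
    ∫_{-3}^{5} sqrt(1 + y'^2) dx = L.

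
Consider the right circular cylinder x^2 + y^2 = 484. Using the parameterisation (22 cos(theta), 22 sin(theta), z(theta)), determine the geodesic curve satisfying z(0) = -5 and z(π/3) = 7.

Parameterise the cylinder of radius R = 22 as
    r(θ) = (22 cos θ, 22 sin θ, z(θ)).
The arc-length element is
    ds = sqrt(484 + (dz/dθ)^2) dθ,
so the Lagrangian is L = sqrt(484 + z'^2).
L depends on z' only, not on z or θ, so ∂L/∂z = 0 and
    ∂L/∂z' = z' / sqrt(484 + z'^2).
The Euler-Lagrange equation gives
    d/dθ( z' / sqrt(484 + z'^2) ) = 0,
so z' is constant. Integrating once:
    z(θ) = a θ + b,
a helix on the cylinder (a straight line when the cylinder is unrolled). The constants a, b are determined by the endpoint conditions.
With endpoint conditions z(0) = -5 and z(π/3) = 7: from z(0) = b we get b = -5, and a·π/3 + -5 = 7 gives a = 36/π, so
    z(θ) = (36/π) θ − 5.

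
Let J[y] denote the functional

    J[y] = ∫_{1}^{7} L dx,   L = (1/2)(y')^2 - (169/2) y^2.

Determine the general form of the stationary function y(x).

The Lagrangian is L = (1/2)(y')^2 - (169/2) y^2.
∂L/∂y = -169y.
∂L/∂y' = y'.
The Euler-Lagrange equation d/dx(∂L/∂y') − ∂L/∂y = 0 becomes:
    y'' + 169 y = 0
General solution: y(x) = A sin(13x) + B cos(13x), where A and B are arbitrary constants fixed by the endpoint conditions.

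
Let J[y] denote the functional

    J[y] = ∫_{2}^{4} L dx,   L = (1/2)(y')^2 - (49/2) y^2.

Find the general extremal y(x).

The Lagrangian is L = (1/2)(y')^2 - (49/2) y^2.
∂L/∂y = -49y.
∂L/∂y' = y'.
The Euler-Lagrange equation d/dx(∂L/∂y') − ∂L/∂y = 0 becomes:
    y'' + 49 y = 0
General solution: y(x) = A sin(7x) + B cos(7x), where A and B are arbitrary constants fixed by the endpoint conditions.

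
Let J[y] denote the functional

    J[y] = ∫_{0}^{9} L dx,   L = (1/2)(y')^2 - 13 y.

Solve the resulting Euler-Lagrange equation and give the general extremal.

The Lagrangian is L = (1/2)(y')^2 - 13 y.
∂L/∂y = -13.
∂L/∂y' = y'.
The Euler-Lagrange equation d/dx(∂L/∂y') − ∂L/∂y = 0 becomes:
    y'' + 13 = 0
General solution: y(x) = -(13/2) x^2 + A x + B, where A and B are arbitrary constants fixed by the endpoint conditions.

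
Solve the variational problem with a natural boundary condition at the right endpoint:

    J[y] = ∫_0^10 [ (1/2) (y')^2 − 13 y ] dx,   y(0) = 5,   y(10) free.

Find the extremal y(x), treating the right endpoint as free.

The Lagrangian L = (1/2) (y')^2 − 13 y gives
    ∂L/∂y = −13,   ∂L/∂y' = y'.
Euler-Lagrange: d/dx(y') − (−13) = 0, i.e. y'' + 13 = 0, so
    y(x) = −(13/2) x^2 + C1 x + C2.
Fixed left endpoint y(0) = 5 ⇒ C2 = 5.
The right endpoint x = 10 is free, so the natural (transversality) condition is ∂L/∂y' |_{x=10} = 0, i.e. y'(10) = 0.
Compute y'(x) = −13 x + C1, so y'(10) = −130 + C1 = 0 ⇒ C1 = 130.
Therefore the extremal is
    y(x) = −(13/2) x^2 + 130 x + 5.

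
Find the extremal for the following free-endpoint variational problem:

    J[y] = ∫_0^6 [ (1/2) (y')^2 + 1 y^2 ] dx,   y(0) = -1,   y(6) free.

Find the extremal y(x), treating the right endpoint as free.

The Lagrangian L = (1/2) (y')^2 + 1 y^2 gives
    ∂L/∂y = 2 y,   ∂L/∂y' = y'.
Euler-Lagrange: y'' − 2 y = 0.
With k = sqrt(2), the general solution is
    y(x) = A cosh(sqrt(2) x) + B sinh(sqrt(2) x).
Fixed left endpoint y(0) = -1 ⇒ A = -1.
The right endpoint x = 6 is free, so the natural (transversality) condition is ∂L/∂y' |_{x=6} = 0, i.e. y'(6) = 0.
Compute y'(x) = A k sinh(k x) + B k cosh(k x), so
    y'(6) = A k sinh(k·6) + B k cosh(k·6) = 0
    ⇒ B = −A tanh(k·6) = tanh(sqrt(2)·6).
Therefore the extremal is
    y(x) = −cosh(sqrt(2) x) + tanh(sqrt(2)·6) sinh(sqrt(2) x).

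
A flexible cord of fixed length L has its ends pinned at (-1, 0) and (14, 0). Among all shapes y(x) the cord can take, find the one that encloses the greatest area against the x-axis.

Set up the augmented Lagrangian using a multiplier λ for the length constraint:
    F(y, y') = y − λ sqrt(1 + y'^2).
F has no explicit x dependence, so the Beltrami identity yields a first integral
    F − y' ∂F/∂y' = C.
Compute ∂F/∂y' = −λ y' / sqrt(1 + y'^2). Then
    y − λ sqrt(1 + y'^2) + λ y'^2 / sqrt(1 + y'^2) = C
    ⇒  y − λ / sqrt(1 + y'^2) = C.
Solving for y' and integrating gives
    (x − a)^2 + (y − b)^2 = λ^2,
a circular arc of radius λ. The constants a, b are determined by the endpoint conditions y(-1) = y(14) = 0, and λ is fixed implicitly by the length constraint
    ∫_{-1}^{14} sqrt(1 + y'^2) dx = L.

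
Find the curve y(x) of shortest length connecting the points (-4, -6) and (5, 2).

Arc-length functional: J[y] = ∫ sqrt(1 + (y')^2) dx.
Lagrangian L = sqrt(1 + (y')^2) has no explicit y dependence, so ∂L/∂y = 0 and the Euler-Lagrange equation gives
    d/dx( y' / sqrt(1 + (y')^2) ) = 0  ⇒  y' / sqrt(1 + (y')^2) = const.
Hence y' is constant, so y(x) is affine.
Fitting the endpoints (-4, -6) and (5, 2):
    slope m = (2 − (-6)) / (5 − (-4)) = 8/9,
    intercept c = (-6) − m·(-4) = -22/9.
Extremal: y(x) = (8/9) x - 22/9.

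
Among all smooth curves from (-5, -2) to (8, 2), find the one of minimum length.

Arc-length functional: J[y] = ∫ sqrt(1 + (y')^2) dx.
Lagrangian L = sqrt(1 + (y')^2) has no explicit y dependence, so ∂L/∂y = 0 and the Euler-Lagrange equation gives
    d/dx( y' / sqrt(1 + (y')^2) ) = 0  ⇒  y' / sqrt(1 + (y')^2) = const.
Hence y' is constant, so y(x) is affine.
Fitting the endpoints (-5, -2) and (8, 2):
    slope m = (2 − (-2)) / (8 − (-5)) = 4/13,
    intercept c = (-2) − m·(-5) = -6/13.
Extremal: y(x) = (4/13) x - 6/13.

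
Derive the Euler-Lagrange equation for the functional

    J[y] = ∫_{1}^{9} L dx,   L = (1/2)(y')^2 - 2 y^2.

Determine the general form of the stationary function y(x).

The Lagrangian is L = (1/2)(y')^2 - 2 y^2.
∂L/∂y = -4y.
∂L/∂y' = y'.
The Euler-Lagrange equation d/dx(∂L/∂y') − ∂L/∂y = 0 becomes:
    y'' + 4 y = 0
General solution: y(x) = A sin(2x) + B cos(2x), where A and B are arbitrary constants fixed by the endpoint conditions.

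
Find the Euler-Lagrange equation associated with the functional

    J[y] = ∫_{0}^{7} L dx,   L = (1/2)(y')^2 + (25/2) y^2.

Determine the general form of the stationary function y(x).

The Lagrangian is L = (1/2)(y')^2 + (25/2) y^2.
∂L/∂y = 25y.
∂L/∂y' = y'.
The Euler-Lagrange equation d/dx(∂L/∂y') − ∂L/∂y = 0 becomes:
    y'' - 25 y = 0
General solution: y(x) = A e^(5x) + B e^(-5x), where A and B are arbitrary constants fixed by the endpoint conditions.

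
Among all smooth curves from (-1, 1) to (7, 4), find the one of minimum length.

Arc-length functional: J[y] = ∫ sqrt(1 + (y')^2) dx.
Lagrangian L = sqrt(1 + (y')^2) has no explicit y dependence, so ∂L/∂y = 0 and the Euler-Lagrange equation gives
    d/dx( y' / sqrt(1 + (y')^2) ) = 0  ⇒  y' / sqrt(1 + (y')^2) = const.
Hence y' is constant, so y(x) is affine.
Fitting the endpoints (-1, 1) and (7, 4):
    slope m = (4 − 1) / (7 − (-1)) = 3/8,
    intercept c = 1 − m·(-1) = 11/8.
Extremal: y(x) = (3/8) x + 11/8.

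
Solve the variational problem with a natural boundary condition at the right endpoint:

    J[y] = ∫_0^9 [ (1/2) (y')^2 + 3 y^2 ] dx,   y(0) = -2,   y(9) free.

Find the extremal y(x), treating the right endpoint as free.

The Lagrangian L = (1/2) (y')^2 + 3 y^2 gives
    ∂L/∂y = 6 y,   ∂L/∂y' = y'.
Euler-Lagrange: y'' − 6 y = 0.
With k = sqrt(6), the general solution is
    y(x) = A cosh(sqrt(6) x) + B sinh(sqrt(6) x).
Fixed left endpoint y(0) = -2 ⇒ A = -2.
The right endpoint x = 9 is free, so the natural (transversality) condition is ∂L/∂y' |_{x=9} = 0, i.e. y'(9) = 0.
Compute y'(x) = A k sinh(k x) + B k cosh(k x), so
    y'(9) = A k sinh(k·9) + B k cosh(k·9) = 0
    ⇒ B = −A tanh(k·9) = 2 tanh(sqrt(6)·9).
Therefore the extremal is
    y(x) = −2 cosh(sqrt(6) x) + 2 tanh(sqrt(6)·9) sinh(sqrt(6) x).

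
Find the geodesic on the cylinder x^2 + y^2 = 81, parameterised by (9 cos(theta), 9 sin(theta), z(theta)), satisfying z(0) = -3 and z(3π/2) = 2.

Parameterise the cylinder of radius R = 9 as
    r(θ) = (9 cos θ, 9 sin θ, z(θ)).
The arc-length element is
    ds = sqrt(81 + (dz/dθ)^2) dθ,
so the Lagrangian is L = sqrt(81 + z'^2).
L depends on z' only, not on z or θ, so ∂L/∂z = 0 and
    ∂L/∂z' = z' / sqrt(81 + z'^2).
The Euler-Lagrange equation gives
    d/dθ( z' / sqrt(81 + z'^2) ) = 0,
so z' is constant. Integrating once:
    z(θ) = a θ + b,
a helix on the cylinder (a straight line when the cylinder is unrolled). The constants a, b are determined by the endpoint conditions.
With endpoint conditions z(0) = -3 and z(3π/2) = 2: from z(0) = b we get b = -3, and a·3π/2 + -3 = 2 gives a = 10/(3π), so
    z(θ) = (10/(3π)) θ − 3.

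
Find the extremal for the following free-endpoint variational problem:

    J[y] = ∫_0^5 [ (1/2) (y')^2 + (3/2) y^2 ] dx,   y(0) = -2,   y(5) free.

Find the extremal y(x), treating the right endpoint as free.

The Lagrangian L = (1/2) (y')^2 + (3/2) y^2 gives
    ∂L/∂y = 3 y,   ∂L/∂y' = y'.
Euler-Lagrange: y'' − 3 y = 0.
With k = sqrt(3), the general solution is
    y(x) = A cosh(sqrt(3) x) + B sinh(sqrt(3) x).
Fixed left endpoint y(0) = -2 ⇒ A = -2.
The right endpoint x = 5 is free, so the natural (transversality) condition is ∂L/∂y' |_{x=5} = 0, i.e. y'(5) = 0.
Compute y'(x) = A k sinh(k x) + B k cosh(k x), so
    y'(5) = A k sinh(k·5) + B k cosh(k·5) = 0
    ⇒ B = −A tanh(k·5) = 2 tanh(sqrt(3)·5).
Therefore the extremal is
    y(x) = −2 cosh(sqrt(3) x) + 2 tanh(sqrt(3)·5) sinh(sqrt(3) x).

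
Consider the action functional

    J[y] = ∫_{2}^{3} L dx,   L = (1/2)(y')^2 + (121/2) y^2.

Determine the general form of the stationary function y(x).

The Lagrangian is L = (1/2)(y')^2 + (121/2) y^2.
∂L/∂y = 121y.
∂L/∂y' = y'.
The Euler-Lagrange equation d/dx(∂L/∂y') − ∂L/∂y = 0 becomes:
    y'' - 121 y = 0
General solution: y(x) = A e^(11x) + B e^(-11x), where A and B are arbitrary constants fixed by the endpoint conditions.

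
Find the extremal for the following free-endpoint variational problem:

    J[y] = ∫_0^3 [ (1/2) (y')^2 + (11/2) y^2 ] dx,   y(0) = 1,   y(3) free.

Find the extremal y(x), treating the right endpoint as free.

The Lagrangian L = (1/2) (y')^2 + (11/2) y^2 gives
    ∂L/∂y = 11 y,   ∂L/∂y' = y'.
Euler-Lagrange: y'' − 11 y = 0.
With k = sqrt(11), the general solution is
    y(x) = A cosh(sqrt(11) x) + B sinh(sqrt(11) x).
Fixed left endpoint y(0) = 1 ⇒ A = 1.
The right endpoint x = 3 is free, so the natural (transversality) condition is ∂L/∂y' |_{x=3} = 0, i.e. y'(3) = 0.
Compute y'(x) = A k sinh(k x) + B k cosh(k x), so
    y'(3) = A k sinh(k·3) + B k cosh(k·3) = 0
    ⇒ B = −A tanh(k·3) = − tanh(sqrt(11)·3).
Therefore the extremal is
    y(x) = cosh(sqrt(11) x) − tanh(sqrt(11)·3) sinh(sqrt(11) x).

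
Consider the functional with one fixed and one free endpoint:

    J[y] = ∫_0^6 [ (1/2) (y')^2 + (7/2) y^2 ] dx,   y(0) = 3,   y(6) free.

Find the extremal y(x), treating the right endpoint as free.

The Lagrangian L = (1/2) (y')^2 + (7/2) y^2 gives
    ∂L/∂y = 7 y,   ∂L/∂y' = y'.
Euler-Lagrange: y'' − 7 y = 0.
With k = sqrt(7), the general solution is
    y(x) = A cosh(sqrt(7) x) + B sinh(sqrt(7) x).
Fixed left endpoint y(0) = 3 ⇒ A = 3.
The right endpoint x = 6 is free, so the natural (transversality) condition is ∂L/∂y' |_{x=6} = 0, i.e. y'(6) = 0.
Compute y'(x) = A k sinh(k x) + B k cosh(k x), so
    y'(6) = A k sinh(k·6) + B k cosh(k·6) = 0
    ⇒ B = −A tanh(k·6) = − 3 tanh(sqrt(7)·6).
Therefore the extremal is
    y(x) = 3 cosh(sqrt(7) x) − 3 tanh(sqrt(7)·6) sinh(sqrt(7) x).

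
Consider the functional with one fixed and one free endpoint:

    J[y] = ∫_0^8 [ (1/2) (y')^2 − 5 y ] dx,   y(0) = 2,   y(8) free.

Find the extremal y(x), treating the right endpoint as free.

The Lagrangian L = (1/2) (y')^2 − 5 y gives
    ∂L/∂y = −5,   ∂L/∂y' = y'.
Euler-Lagrange: d/dx(y') − (−5) = 0, i.e. y'' + 5 = 0, so
    y(x) = −(5/2) x^2 + C1 x + C2.
Fixed left endpoint y(0) = 2 ⇒ C2 = 2.
The right endpoint x = 8 is free, so the natural (transversality) condition is ∂L/∂y' |_{x=8} = 0, i.e. y'(8) = 0.
Compute y'(x) = −5 x + C1, so y'(8) = −40 + C1 = 0 ⇒ C1 = 40.
Therefore the extremal is
    y(x) = −(5/2) x^2 + 40 x + 2.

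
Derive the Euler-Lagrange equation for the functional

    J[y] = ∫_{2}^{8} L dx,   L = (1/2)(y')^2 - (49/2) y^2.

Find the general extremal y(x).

The Lagrangian is L = (1/2)(y')^2 - (49/2) y^2.
∂L/∂y = -49y.
∂L/∂y' = y'.
The Euler-Lagrange equation d/dx(∂L/∂y') − ∂L/∂y = 0 becomes:
    y'' + 49 y = 0
General solution: y(x) = A sin(7x) + B cos(7x), where A and B are arbitrary constants fixed by the endpoint conditions.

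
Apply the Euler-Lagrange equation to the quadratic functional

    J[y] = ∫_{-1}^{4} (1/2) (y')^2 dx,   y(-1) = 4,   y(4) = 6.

The Lagrangian is L = (1/2) (y')^2.
Compute ∂L/∂y = 0, ∂L/∂y' = y'.
The Euler-Lagrange equation d/dx(∂L/∂y') − ∂L/∂y = 0 reduces to
    y'' = 0.
Its general solution is
    y(x) = A x + B,
with A, B fixed by the endpoint conditions.
Applying the endpoint conditions y(-1) = 4 and y(4) = 6: solve A·-1 + B = 4 and A·4 + B = 6. Subtracting gives A(4 − -1) = 6 − 4, so A = 2/5, and B = 4 − A·-1 = 22/5. Therefore
    y(x) = (2/5) x + 22/5.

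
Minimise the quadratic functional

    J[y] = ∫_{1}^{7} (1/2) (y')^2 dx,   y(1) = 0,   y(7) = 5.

The Lagrangian is L = (1/2) (y')^2.
Compute ∂L/∂y = 0, ∂L/∂y' = y'.
The Euler-Lagrange equation d/dx(∂L/∂y') − ∂L/∂y = 0 reduces to
    y'' = 0.
Its general solution is
    y(x) = A x + B,
with A, B fixed by the endpoint conditions.
Applying the endpoint conditions y(1) = 0 and y(7) = 5: solve A·1 + B = 0 and A·7 + B = 5. Subtracting gives A(7 − 1) = 5 − 0, so A = 5/6, and B = 0 − A·1 = -5/6. Therefore
    y(x) = (5/6) x - 5/6.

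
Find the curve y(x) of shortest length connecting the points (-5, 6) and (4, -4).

Arc-length functional: J[y] = ∫ sqrt(1 + (y')^2) dx.
Lagrangian L = sqrt(1 + (y')^2) has no explicit y dependence, so ∂L/∂y = 0 and the Euler-Lagrange equation gives
    d/dx( y' / sqrt(1 + (y')^2) ) = 0  ⇒  y' / sqrt(1 + (y')^2) = const.
Hence y' is constant, so y(x) is affine.
Fitting the endpoints (-5, 6) and (4, -4):
    slope m = ((-4) − 6) / (4 − (-5)) = -10/9,
    intercept c = 6 − m·(-5) = 4/9.
Extremal: y(x) = (-10/9) x + 4/9.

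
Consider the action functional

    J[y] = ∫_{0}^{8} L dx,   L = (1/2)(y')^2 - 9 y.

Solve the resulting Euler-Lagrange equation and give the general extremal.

The Lagrangian is L = (1/2)(y')^2 - 9 y.
∂L/∂y = -9.
∂L/∂y' = y'.
The Euler-Lagrange equation d/dx(∂L/∂y') − ∂L/∂y = 0 becomes:
    y'' + 9 = 0
General solution: y(x) = -(9/2) x^2 + A x + B, where A and B are arbitrary constants fixed by the endpoint conditions.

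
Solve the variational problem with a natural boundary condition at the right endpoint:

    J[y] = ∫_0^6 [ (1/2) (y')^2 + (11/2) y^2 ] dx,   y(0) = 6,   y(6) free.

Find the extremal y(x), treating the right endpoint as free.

The Lagrangian L = (1/2) (y')^2 + (11/2) y^2 gives
    ∂L/∂y = 11 y,   ∂L/∂y' = y'.
Euler-Lagrange: y'' − 11 y = 0.
With k = sqrt(11), the general solution is
    y(x) = A cosh(sqrt(11) x) + B sinh(sqrt(11) x).
Fixed left endpoint y(0) = 6 ⇒ A = 6.
The right endpoint x = 6 is free, so the natural (transversality) condition is ∂L/∂y' |_{x=6} = 0, i.e. y'(6) = 0.
Compute y'(x) = A k sinh(k x) + B k cosh(k x), so
    y'(6) = A k sinh(k·6) + B k cosh(k·6) = 0
    ⇒ B = −A tanh(k·6) = − 6 tanh(sqrt(11)·6).
Therefore the extremal is
    y(x) = 6 cosh(sqrt(11) x) − 6 tanh(sqrt(11)·6) sinh(sqrt(11) x).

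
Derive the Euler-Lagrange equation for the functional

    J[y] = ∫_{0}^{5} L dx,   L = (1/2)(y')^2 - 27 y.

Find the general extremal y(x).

The Lagrangian is L = (1/2)(y')^2 - 27 y.
∂L/∂y = -27.
∂L/∂y' = y'.
The Euler-Lagrange equation d/dx(∂L/∂y') − ∂L/∂y = 0 becomes:
    y'' + 27 = 0
General solution: y(x) = -(27/2) x^2 + A x + B, where A and B are arbitrary constants fixed by the endpoint conditions.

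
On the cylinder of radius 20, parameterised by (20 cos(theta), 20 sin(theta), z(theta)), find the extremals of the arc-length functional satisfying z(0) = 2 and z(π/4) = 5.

Parameterise the cylinder of radius R = 20 as
    r(θ) = (20 cos θ, 20 sin θ, z(θ)).
The arc-length element is
    ds = sqrt(400 + (dz/dθ)^2) dθ,
so the Lagrangian is L = sqrt(400 + z'^2).
L depends on z' only, not on z or θ, so ∂L/∂z = 0 and
    ∂L/∂z' = z' / sqrt(400 + z'^2).
The Euler-Lagrange equation gives
    d/dθ( z' / sqrt(400 + z'^2) ) = 0,
so z' is constant. Integrating once:
    z(θ) = a θ + b,
a helix on the cylinder (a straight line when the cylinder is unrolled). The constants a, b are determined by the endpoint conditions.
With endpoint conditions z(0) = 2 and z(π/4) = 5: from z(0) = b we get b = 2, and a·π/4 + 2 = 5 gives a = 12/π, so
    z(θ) = (12/π) θ + 2.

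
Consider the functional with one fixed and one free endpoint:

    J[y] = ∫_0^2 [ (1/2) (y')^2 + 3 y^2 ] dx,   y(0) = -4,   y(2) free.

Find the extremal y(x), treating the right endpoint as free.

The Lagrangian L = (1/2) (y')^2 + 3 y^2 gives
    ∂L/∂y = 6 y,   ∂L/∂y' = y'.
Euler-Lagrange: y'' − 6 y = 0.
With k = sqrt(6), the general solution is
    y(x) = A cosh(sqrt(6) x) + B sinh(sqrt(6) x).
Fixed left endpoint y(0) = -4 ⇒ A = -4.
The right endpoint x = 2 is free, so the natural (transversality) condition is ∂L/∂y' |_{x=2} = 0, i.e. y'(2) = 0.
Compute y'(x) = A k sinh(k x) + B k cosh(k x), so
    y'(2) = A k sinh(k·2) + B k cosh(k·2) = 0
    ⇒ B = −A tanh(k·2) = 4 tanh(sqrt(6)·2).
Therefore the extremal is
    y(x) = −4 cosh(sqrt(6) x) + 4 tanh(sqrt(6)·2) sinh(sqrt(6) x).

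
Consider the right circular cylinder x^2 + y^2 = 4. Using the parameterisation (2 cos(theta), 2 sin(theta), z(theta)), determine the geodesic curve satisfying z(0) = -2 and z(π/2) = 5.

Parameterise the cylinder of radius R = 2 as
    r(θ) = (2 cos θ, 2 sin θ, z(θ)).
The arc-length element is
    ds = sqrt(4 + (dz/dθ)^2) dθ,
so the Lagrangian is L = sqrt(4 + z'^2).
L depends on z' only, not on z or θ, so ∂L/∂z = 0 and
    ∂L/∂z' = z' / sqrt(4 + z'^2).
The Euler-Lagrange equation gives
    d/dθ( z' / sqrt(4 + z'^2) ) = 0,
so z' is constant. Integrating once:
    z(θ) = a θ + b,
a helix on the cylinder (a straight line when the cylinder is unrolled). The constants a, b are determined by the endpoint conditions.
With endpoint conditions z(0) = -2 and z(π/2) = 5: from z(0) = b we get b = -2, and a·π/2 + -2 = 5 gives a = 14/π, so
    z(θ) = (14/π) θ − 2.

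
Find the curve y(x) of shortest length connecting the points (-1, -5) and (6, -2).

Arc-length functional: J[y] = ∫ sqrt(1 + (y')^2) dx.
Lagrangian L = sqrt(1 + (y')^2) has no explicit y dependence, so ∂L/∂y = 0 and the Euler-Lagrange equation gives
    d/dx( y' / sqrt(1 + (y')^2) ) = 0  ⇒  y' / sqrt(1 + (y')^2) = const.
Hence y' is constant, so y(x) is affine.
Fitting the endpoints (-1, -5) and (6, -2):
    slope m = ((-2) − (-5)) / (6 − (-1)) = 3/7,
    intercept c = (-5) − m·(-1) = -32/7.
Extremal: y(x) = (3/7) x - 32/7.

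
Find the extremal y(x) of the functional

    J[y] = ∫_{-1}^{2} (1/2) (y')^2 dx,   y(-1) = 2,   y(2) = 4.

The Lagrangian is L = (1/2) (y')^2.
Compute ∂L/∂y = 0, ∂L/∂y' = y'.
The Euler-Lagrange equation d/dx(∂L/∂y') − ∂L/∂y = 0 reduces to
    y'' = 0.
Its general solution is
    y(x) = A x + B,
with A, B fixed by the endpoint conditions.
Applying the endpoint conditions y(-1) = 2 and y(2) = 4: solve A·-1 + B = 2 and A·2 + B = 4. Subtracting gives A(2 − -1) = 4 − 2, so A = 2/3, and B = 2 − A·-1 = 8/3. Therefore
    y(x) = (2/3) x + 8/3.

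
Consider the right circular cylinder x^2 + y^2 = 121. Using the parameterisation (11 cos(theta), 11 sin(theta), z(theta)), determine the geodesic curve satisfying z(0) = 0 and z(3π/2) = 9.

Parameterise the cylinder of radius R = 11 as
    r(θ) = (11 cos θ, 11 sin θ, z(θ)).
The arc-length element is
    ds = sqrt(121 + (dz/dθ)^2) dθ,
so the Lagrangian is L = sqrt(121 + z'^2).
L depends on z' only, not on z or θ, so ∂L/∂z = 0 and
    ∂L/∂z' = z' / sqrt(121 + z'^2).
The Euler-Lagrange equation gives
    d/dθ( z' / sqrt(121 + z'^2) ) = 0,
so z' is constant. Integrating once:
    z(θ) = a θ + b,
a helix on the cylinder (a straight line when the cylinder is unrolled). The constants a, b are determined by the endpoint conditions.
With endpoint conditions z(0) = 0 and z(3π/2) = 9: from z(0) = b we get b = 0, and a·3π/2 + 0 = 9 gives a = 6/π, so
    z(θ) = (6/π) θ.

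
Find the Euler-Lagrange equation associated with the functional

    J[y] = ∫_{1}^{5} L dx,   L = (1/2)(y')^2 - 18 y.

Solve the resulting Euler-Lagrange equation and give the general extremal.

The Lagrangian is L = (1/2)(y')^2 - 18 y.
∂L/∂y = -18.
∂L/∂y' = y'.
The Euler-Lagrange equation d/dx(∂L/∂y') − ∂L/∂y = 0 becomes:
    y'' + 18 = 0
General solution: y(x) = -9 x^2 + A x + B, where A and B are arbitrary constants fixed by the endpoint conditions.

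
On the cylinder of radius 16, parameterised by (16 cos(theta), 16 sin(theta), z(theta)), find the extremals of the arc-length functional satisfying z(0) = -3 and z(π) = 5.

Parameterise the cylinder of radius R = 16 as
    r(θ) = (16 cos θ, 16 sin θ, z(θ)).
The arc-length element is
    ds = sqrt(256 + (dz/dθ)^2) dθ,
so the Lagrangian is L = sqrt(256 + z'^2).
L depends on z' only, not on z or θ, so ∂L/∂z = 0 and
    ∂L/∂z' = z' / sqrt(256 + z'^2).
The Euler-Lagrange equation gives
    d/dθ( z' / sqrt(256 + z'^2) ) = 0,
so z' is constant. Integrating once:
    z(θ) = a θ + b,
a helix on the cylinder (a straight line when the cylinder is unrolled). The constants a, b are determined by the endpoint conditions.
With endpoint conditions z(0) = -3 and z(π) = 5: from z(0) = b we get b = -3, and a·π + -3 = 5 gives a = 8/π, so
    z(θ) = (8/π) θ − 3.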